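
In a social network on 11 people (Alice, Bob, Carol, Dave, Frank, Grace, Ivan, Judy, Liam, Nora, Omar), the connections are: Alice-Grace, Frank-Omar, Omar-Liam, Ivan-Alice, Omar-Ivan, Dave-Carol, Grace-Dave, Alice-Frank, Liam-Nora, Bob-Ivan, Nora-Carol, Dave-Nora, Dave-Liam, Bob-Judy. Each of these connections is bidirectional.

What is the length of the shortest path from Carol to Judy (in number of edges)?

6

Distance 0: Carol.
Distance 1: Dave, Nora.
Distance 2: Grace, Liam.
Distance 3: Alice, Omar.
Distance 4: Frank, Ivan.
Distance 5: Bob.
Distance 6: Judy — contains Judy.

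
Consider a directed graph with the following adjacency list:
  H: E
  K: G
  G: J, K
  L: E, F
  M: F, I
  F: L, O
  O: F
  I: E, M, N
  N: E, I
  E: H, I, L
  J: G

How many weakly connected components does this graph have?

From E: component {E, F, H, I, L, M, N, O}.
From G: component {G, J, K}.
That's 2 components.

2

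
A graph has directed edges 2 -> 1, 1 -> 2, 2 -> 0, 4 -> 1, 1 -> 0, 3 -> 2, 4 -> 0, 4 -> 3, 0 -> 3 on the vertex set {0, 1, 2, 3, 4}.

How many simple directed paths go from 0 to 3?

1

0→3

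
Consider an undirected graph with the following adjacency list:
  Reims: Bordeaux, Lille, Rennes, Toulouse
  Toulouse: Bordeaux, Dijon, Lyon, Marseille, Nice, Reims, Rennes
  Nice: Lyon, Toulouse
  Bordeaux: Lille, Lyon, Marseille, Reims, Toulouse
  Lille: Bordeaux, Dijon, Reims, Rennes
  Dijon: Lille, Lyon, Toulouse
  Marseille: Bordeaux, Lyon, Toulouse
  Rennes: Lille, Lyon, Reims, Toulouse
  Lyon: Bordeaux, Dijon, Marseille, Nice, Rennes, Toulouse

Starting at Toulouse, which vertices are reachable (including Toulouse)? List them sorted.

Start at Toulouse.
Its neighbours: Bordeaux, Dijon, Lyon, Marseille, Nice, Reims, Rennes.
Then their neighbours: Lille.
Every vertex is now reached.

Bordeaux, Dijon, Lille, Lyon, Marseille, Nice, Reims, Rennes, Toulouse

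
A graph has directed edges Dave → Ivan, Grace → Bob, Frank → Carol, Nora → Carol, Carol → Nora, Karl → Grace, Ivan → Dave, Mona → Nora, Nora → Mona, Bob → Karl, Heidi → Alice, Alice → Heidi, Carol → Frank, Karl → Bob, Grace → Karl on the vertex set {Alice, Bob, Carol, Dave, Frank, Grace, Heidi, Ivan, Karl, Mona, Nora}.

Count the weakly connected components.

From Alice: component {Alice, Heidi}.
From Bob: component {Bob, Grace, Karl}.
From Carol: component {Carol, Frank, Mona, Nora}.
From Dave: component {Dave, Ivan}.
That's 4 components.

4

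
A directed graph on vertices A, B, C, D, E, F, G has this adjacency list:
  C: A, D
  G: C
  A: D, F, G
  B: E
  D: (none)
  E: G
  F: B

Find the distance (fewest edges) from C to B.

Distance 0: C.
Distance 1: A, D.
Distance 2: F, G.
Distance 3: B — contains B.

3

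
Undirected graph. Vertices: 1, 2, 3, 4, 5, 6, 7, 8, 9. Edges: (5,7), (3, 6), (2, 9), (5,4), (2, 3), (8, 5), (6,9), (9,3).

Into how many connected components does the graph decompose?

3

From 1: component {1}.
From 2: component {2, 3, 6, 9}.
From 4: component {4, 5, 7, 8}.
That's 3 components.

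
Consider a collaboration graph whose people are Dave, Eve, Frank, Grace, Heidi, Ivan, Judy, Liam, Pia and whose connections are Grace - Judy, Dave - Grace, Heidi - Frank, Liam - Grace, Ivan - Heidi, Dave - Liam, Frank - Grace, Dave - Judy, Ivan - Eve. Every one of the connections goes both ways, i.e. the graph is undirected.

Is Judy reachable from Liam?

Yes

Explore from Liam.
Distance 1: reach Dave, Grace.
Distance 2: reach Frank, Judy.
Found Judy.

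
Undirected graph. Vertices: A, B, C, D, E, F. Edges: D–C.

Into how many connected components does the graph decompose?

From A: component {A}.
From B: component {B}.
From C: component {C, D}.
From E: component {E}.
From F: component {F}.
That's 5 components.

5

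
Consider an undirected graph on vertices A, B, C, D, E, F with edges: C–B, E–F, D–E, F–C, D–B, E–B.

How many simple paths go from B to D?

3

B–C–F–E–D
B–D
B–E–D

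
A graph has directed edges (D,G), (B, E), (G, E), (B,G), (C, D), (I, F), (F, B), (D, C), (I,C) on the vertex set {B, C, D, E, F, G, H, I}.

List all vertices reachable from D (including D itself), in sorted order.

C, D, E, G

Start at D.
Its neighbours: C, G.
Then their neighbours: E.
Nothing further is reachable.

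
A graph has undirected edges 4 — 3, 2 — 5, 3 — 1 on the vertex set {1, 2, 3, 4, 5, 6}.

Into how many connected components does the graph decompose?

3

From 1: component {1, 3, 4}.
From 2: component {2, 5}.
From 6: component {6}.
That's 3 components.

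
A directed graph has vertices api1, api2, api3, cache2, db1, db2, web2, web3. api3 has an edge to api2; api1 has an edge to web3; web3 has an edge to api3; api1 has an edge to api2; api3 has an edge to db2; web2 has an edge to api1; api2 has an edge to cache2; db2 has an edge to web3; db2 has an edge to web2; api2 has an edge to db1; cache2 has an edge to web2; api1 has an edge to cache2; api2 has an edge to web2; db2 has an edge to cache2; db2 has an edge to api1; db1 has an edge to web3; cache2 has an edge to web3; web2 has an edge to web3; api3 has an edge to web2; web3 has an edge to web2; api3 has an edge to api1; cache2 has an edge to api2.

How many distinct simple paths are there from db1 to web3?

1

db1→web3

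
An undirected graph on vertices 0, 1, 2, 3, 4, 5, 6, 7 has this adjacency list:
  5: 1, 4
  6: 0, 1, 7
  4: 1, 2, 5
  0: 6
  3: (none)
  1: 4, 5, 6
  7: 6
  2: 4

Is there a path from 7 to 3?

No

Explore from 7.
Distance 1: reach 6.
Distance 2: reach 0, 1.
Distance 3: reach 4, 5.
Distance 4: reach 2.
The search is exhausted without reaching 3; it lies in a different component.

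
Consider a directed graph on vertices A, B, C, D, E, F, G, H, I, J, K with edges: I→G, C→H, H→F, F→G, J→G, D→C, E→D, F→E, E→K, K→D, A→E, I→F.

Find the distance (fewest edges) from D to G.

Distance 0: D.
Distance 1: C.
Distance 2: H.
Distance 3: F.
Distance 4: E, G — contains G.

4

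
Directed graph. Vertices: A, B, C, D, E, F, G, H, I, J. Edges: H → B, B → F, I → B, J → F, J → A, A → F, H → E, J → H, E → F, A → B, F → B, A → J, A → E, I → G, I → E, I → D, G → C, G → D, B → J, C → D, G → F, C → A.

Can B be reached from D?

No

D has no outgoing edges, so nothing is reachable from it.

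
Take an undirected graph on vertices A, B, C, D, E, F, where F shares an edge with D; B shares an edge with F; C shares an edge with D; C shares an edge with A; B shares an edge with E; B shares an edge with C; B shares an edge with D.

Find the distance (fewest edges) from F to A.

Distance 0: F.
Distance 1: B, D.
Distance 2: C, E.
Distance 3: A — contains A.

3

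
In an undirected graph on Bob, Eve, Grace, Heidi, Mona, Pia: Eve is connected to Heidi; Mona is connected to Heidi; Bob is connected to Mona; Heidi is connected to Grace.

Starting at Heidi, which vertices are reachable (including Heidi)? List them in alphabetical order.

Start at Heidi.
Its neighbours: Eve, Grace, Mona.
Then their neighbours: Bob.
Nothing further is reachable.

Bob, Eve, Grace, Heidi, Mona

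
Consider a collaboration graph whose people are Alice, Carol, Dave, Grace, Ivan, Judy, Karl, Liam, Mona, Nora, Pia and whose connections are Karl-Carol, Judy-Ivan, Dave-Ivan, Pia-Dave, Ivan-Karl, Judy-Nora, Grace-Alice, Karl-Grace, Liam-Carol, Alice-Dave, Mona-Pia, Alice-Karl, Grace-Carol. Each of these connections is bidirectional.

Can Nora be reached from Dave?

Explore from Dave.
Distance 1: reach Alice, Ivan, Pia.
Distance 2: reach Grace, Judy, Karl, Mona.
Distance 3: reach Carol, Nora.
Found Nora.

Yes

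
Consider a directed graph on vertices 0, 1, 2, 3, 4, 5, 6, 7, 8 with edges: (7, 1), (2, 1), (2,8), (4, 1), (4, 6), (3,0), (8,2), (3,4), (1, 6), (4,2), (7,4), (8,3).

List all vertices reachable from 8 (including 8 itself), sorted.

Start at 8.
Its neighbours: 2, 3.
Then their neighbours: 0, 1, 4.
Then next layer: 6.
Nothing further is reachable.

0, 1, 2, 3, 4, 6, 8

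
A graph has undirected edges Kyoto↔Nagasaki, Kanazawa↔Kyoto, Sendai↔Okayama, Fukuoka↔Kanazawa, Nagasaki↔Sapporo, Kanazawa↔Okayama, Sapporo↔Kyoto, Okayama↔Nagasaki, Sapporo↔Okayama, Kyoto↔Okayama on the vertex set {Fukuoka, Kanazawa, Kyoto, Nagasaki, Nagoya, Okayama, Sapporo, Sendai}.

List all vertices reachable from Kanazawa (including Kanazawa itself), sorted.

Fukuoka, Kanazawa, Kyoto, Nagasaki, Okayama, Sapporo, Sendai

Start at Kanazawa.
Its neighbours: Fukuoka, Kyoto, Okayama.
Then their neighbours: Nagasaki, Sapporo, Sendai.
Nothing further is reachable.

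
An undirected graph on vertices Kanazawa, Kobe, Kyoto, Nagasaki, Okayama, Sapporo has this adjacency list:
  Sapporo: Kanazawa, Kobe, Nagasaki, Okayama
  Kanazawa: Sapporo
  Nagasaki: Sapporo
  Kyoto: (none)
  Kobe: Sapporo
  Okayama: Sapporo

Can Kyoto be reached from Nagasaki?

Explore from Nagasaki.
Distance 1: reach Sapporo.
Distance 2: reach Kanazawa, Kobe, Okayama.
The search is exhausted without reaching Kyoto; it lies in a different component.

No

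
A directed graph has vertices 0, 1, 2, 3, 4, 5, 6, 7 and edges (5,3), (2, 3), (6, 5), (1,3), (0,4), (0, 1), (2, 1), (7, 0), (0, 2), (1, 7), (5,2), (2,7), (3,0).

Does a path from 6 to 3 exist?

Yes

Explore from 6.
Distance 1: reach 5.
Distance 2: reach 2, 3.
Found 3.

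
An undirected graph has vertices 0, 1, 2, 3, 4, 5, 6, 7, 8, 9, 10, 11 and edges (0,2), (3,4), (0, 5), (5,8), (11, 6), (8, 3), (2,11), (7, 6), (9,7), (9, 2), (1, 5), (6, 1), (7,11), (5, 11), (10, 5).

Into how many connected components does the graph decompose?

From 0: component {0, 1, 2, 3, 4, 5, 6, 7, 8, 9, 10, 11}.
That's 1 component.

1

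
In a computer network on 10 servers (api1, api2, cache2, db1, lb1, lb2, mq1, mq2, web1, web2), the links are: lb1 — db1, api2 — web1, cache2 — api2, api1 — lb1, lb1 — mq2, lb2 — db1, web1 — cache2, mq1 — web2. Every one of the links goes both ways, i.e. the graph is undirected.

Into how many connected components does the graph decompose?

3

From api1: component {api1, db1, lb1, lb2, mq2}.
From api2: component {api2, cache2, web1}.
From mq1: component {mq1, web2}.
That's 3 components.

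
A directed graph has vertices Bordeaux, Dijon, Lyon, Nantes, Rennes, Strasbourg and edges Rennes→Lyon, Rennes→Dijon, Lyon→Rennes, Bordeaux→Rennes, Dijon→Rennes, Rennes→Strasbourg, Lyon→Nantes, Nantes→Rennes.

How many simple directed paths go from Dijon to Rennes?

Dijon→Rennes

1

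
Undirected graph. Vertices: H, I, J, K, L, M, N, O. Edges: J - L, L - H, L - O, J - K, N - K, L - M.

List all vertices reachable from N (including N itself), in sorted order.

Start at N.
Its neighbours: K.
Then their neighbours: J.
Then next layer: L.
Then next layer: H, M, O.
Nothing further is reachable.

H, J, K, L, M, N, O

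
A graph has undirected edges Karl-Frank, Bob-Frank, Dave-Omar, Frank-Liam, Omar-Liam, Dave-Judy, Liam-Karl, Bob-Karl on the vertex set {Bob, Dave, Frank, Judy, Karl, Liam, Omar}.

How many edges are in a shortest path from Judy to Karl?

4

Distance 0: Judy.
Distance 1: Dave.
Distance 2: Omar.
Distance 3: Liam.
Distance 4: Frank, Karl — contains Karl.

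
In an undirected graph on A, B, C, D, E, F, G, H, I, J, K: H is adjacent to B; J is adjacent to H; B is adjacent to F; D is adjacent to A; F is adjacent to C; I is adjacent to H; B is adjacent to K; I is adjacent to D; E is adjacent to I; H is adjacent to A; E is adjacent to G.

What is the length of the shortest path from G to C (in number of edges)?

6

Distance 0: G.
Distance 1: E.
Distance 2: I.
Distance 3: D, H.
Distance 4: A, B, J.
Distance 5: F, K.
Distance 6: C — contains C.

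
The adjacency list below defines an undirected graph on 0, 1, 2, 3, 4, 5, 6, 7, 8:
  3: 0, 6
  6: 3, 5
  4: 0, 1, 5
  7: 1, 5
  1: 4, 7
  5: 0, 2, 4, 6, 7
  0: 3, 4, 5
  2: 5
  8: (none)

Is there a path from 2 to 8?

Explore from 2.
Distance 1: reach 5.
Distance 2: reach 0, 4, 6, 7.
Distance 3: reach 1, 3.
The search is exhausted without reaching 8; it lies in a different component.

No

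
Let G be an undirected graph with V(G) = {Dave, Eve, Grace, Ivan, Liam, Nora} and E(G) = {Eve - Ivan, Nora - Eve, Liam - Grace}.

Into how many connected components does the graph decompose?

3

From Dave: component {Dave}.
From Eve: component {Eve, Ivan, Nora}.
From Grace: component {Grace, Liam}.
That's 3 components.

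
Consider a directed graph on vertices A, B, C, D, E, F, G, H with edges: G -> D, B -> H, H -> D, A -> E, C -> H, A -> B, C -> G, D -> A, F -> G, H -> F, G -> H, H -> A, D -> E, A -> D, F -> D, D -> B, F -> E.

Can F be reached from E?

No

E has no outgoing edges, so nothing is reachable from it.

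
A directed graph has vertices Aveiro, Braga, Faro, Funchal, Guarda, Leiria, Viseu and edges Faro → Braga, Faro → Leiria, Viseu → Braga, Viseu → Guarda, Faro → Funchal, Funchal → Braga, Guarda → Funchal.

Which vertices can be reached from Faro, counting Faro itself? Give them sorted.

Start at Faro.
Its neighbours: Braga, Funchal, Leiria.
Nothing further is reachable.

Braga, Faro, Funchal, Leiria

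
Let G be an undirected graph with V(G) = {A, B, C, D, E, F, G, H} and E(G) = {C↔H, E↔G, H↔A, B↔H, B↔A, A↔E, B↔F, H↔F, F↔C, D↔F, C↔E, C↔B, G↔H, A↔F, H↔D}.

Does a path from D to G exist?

Explore from D.
Distance 1: reach F, H.
Distance 2: reach A, B, C, G.
Found G.

Yes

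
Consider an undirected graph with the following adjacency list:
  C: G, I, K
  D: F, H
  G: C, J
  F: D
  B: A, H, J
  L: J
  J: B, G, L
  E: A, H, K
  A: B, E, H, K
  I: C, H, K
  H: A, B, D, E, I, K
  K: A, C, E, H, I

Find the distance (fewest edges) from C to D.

3

Distance 0: C.
Distance 1: G, I, K.
Distance 2: A, E, H, J.
Distance 3: B, D, L — contains D.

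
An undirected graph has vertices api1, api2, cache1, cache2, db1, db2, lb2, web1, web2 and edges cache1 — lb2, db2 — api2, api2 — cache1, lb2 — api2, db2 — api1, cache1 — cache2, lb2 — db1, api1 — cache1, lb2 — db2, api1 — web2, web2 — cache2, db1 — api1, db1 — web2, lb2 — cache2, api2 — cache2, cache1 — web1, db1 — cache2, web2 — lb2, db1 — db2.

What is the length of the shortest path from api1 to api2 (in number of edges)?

2

Distance 0: api1.
Distance 1: cache1, db1, db2, web2.
Distance 2: api2, cache2, lb2, web1 — contains api2.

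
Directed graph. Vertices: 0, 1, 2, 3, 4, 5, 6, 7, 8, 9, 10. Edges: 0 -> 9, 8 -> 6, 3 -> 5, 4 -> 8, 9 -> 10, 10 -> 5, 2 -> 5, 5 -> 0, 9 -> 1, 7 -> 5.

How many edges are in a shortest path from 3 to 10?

4

Distance 0: 3.
Distance 1: 5.
Distance 2: 0.
Distance 3: 9.
Distance 4: 1, 10 — contains 10.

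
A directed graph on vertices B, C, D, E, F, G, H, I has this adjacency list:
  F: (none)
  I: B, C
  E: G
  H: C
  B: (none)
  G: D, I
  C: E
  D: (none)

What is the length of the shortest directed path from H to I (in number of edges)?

4

Distance 0: H.
Distance 1: C.
Distance 2: E.
Distance 3: G.
Distance 4: D, I — contains I.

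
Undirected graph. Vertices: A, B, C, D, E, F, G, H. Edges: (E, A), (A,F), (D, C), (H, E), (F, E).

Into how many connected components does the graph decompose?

From A: component {A, E, F, H}.
From B: component {B}.
From C: component {C, D}.
From G: component {G}.
That's 4 components.

4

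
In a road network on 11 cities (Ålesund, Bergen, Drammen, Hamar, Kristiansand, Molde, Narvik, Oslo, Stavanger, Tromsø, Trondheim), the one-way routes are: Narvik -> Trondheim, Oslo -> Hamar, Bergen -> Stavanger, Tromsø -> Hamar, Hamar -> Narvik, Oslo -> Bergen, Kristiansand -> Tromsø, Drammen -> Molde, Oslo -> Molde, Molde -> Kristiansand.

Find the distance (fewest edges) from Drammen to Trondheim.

Distance 0: Drammen.
Distance 1: Molde.
Distance 2: Kristiansand.
Distance 3: Tromsø.
Distance 4: Hamar.
Distance 5: Narvik.
Distance 6: Trondheim — contains Trondheim.

6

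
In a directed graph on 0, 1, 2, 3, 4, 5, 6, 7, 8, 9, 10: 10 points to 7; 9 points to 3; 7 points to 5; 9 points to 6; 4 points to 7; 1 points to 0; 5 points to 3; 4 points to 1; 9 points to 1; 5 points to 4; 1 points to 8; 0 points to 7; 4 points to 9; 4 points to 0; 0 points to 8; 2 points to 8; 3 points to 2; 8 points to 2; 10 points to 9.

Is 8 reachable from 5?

Yes

Explore from 5.
Distance 1: reach 3, 4.
Distance 2: reach 0, 1, 2, 7, 9.
Distance 3: reach 6, 8.
Found 8.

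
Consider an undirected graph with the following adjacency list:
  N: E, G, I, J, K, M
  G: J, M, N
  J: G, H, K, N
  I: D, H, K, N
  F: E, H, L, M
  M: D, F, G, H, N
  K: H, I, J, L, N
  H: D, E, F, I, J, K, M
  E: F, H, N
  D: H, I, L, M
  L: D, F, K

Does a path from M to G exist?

Explore from M.
Distance 1: reach D, F, G, H, N.
Found G.

Yes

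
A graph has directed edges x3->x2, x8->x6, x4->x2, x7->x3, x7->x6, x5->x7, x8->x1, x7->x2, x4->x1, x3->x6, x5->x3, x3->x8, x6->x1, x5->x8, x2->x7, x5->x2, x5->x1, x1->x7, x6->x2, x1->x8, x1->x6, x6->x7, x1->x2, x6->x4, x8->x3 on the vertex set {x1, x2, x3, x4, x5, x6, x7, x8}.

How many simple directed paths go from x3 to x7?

20

x3→x2→x7
x3→x6→x1→x2→x7
x3→x6→x1→x7
x3→x6→x2→x7
x3→x6→x4→x1→x2→x7
x3→x6→x4→x1→x7
x3→x6→x4→x2→x7
x3→x6→x7
... and 12 more.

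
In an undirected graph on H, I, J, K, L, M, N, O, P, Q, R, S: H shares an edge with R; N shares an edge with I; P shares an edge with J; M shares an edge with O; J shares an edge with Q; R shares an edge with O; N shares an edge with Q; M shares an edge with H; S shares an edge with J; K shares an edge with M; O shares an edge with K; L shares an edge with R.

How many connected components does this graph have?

2

From H: component {H, K, L, M, O, R}.
From I: component {I, J, N, P, Q, S}.
That's 2 components.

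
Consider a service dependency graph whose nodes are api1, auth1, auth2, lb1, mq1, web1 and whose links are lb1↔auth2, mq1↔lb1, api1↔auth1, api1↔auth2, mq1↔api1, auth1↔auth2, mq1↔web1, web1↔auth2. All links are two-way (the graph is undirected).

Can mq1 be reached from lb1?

Explore from lb1.
Distance 1: reach auth2, mq1.
Found mq1.

Yes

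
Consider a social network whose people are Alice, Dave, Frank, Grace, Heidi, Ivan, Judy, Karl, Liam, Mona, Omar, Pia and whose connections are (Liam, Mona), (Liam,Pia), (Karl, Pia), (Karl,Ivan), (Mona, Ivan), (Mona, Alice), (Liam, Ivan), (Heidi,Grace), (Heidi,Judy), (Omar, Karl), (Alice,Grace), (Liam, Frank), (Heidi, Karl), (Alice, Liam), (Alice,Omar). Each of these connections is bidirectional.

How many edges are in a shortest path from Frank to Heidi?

Distance 0: Frank.
Distance 1: Liam.
Distance 2: Alice, Ivan, Mona, Pia.
Distance 3: Grace, Karl, Omar.
Distance 4: Heidi — contains Heidi.

4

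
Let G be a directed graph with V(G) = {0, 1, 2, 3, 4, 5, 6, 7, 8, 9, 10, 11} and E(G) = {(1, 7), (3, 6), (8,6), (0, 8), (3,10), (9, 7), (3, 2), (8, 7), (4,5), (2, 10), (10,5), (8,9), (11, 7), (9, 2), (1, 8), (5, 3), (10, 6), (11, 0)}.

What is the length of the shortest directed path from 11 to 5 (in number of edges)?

Distance 0: 11.
Distance 1: 0, 7.
Distance 2: 8.
Distance 3: 6, 9.
Distance 4: 2.
Distance 5: 10.
Distance 6: 5 — contains 5.

6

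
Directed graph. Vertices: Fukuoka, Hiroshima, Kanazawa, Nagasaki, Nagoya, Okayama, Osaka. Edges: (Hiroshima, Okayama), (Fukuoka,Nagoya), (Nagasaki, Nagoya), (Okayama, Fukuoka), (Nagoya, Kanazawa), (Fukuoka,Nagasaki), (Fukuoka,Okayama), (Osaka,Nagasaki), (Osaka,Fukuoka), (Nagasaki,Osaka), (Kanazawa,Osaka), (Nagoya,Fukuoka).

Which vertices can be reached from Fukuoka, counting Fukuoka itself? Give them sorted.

Fukuoka, Kanazawa, Nagasaki, Nagoya, Okayama, Osaka

Start at Fukuoka.
Its neighbours: Nagasaki, Nagoya, Okayama.
Then their neighbours: Kanazawa, Osaka.
Nothing further is reachable.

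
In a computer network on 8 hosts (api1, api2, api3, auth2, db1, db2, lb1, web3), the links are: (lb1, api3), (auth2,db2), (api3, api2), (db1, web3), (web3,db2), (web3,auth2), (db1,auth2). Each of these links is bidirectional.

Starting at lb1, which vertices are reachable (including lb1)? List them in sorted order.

Start at lb1.
Its neighbours: api3.
Then their neighbours: api2.
Nothing further is reachable.

api2, api3, lb1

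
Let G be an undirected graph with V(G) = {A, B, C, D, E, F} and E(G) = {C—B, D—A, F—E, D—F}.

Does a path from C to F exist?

No

Explore from C.
Distance 1: reach B.
The search is exhausted without reaching F; it lies in a different component.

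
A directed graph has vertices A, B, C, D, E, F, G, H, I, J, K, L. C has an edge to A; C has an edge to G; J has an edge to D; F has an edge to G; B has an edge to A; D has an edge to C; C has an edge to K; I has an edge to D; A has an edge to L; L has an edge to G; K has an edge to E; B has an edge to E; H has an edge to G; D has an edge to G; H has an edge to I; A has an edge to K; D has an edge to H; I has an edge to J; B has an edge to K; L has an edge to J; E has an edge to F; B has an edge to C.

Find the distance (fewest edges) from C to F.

Distance 0: C.
Distance 1: A, G, K.
Distance 2: E, L.
Distance 3: F, J — contains F.

3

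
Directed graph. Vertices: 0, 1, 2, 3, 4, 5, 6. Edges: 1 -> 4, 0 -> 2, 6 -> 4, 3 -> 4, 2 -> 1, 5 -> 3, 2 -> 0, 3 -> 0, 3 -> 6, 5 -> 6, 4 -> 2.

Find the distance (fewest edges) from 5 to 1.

Distance 0: 5.
Distance 1: 3, 6.
Distance 2: 0, 4.
Distance 3: 2.
Distance 4: 1 — contains 1.

4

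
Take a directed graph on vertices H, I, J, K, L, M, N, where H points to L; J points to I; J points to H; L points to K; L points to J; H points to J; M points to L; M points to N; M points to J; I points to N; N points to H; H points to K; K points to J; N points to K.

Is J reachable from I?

Yes

Explore from I.
Distance 1: reach N.
Distance 2: reach H, K.
Distance 3: reach J, L.
Found J.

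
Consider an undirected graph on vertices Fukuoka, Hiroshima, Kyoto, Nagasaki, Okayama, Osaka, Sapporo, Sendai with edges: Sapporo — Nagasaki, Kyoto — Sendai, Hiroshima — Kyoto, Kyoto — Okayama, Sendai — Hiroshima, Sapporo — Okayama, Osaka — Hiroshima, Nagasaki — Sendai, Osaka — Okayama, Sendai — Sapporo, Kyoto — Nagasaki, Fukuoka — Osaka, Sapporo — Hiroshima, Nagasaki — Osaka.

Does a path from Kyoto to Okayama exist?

Explore from Kyoto.
Distance 1: reach Hiroshima, Nagasaki, Okayama, Sendai.
Found Okayama.

Yes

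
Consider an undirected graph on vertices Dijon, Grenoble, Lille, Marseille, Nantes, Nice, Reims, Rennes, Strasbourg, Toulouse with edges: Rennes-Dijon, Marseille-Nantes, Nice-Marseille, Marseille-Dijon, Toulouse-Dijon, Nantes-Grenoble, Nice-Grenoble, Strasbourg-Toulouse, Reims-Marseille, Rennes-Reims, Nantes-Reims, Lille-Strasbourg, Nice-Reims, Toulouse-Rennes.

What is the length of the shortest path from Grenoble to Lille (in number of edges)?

6

Distance 0: Grenoble.
Distance 1: Nantes, Nice.
Distance 2: Marseille, Reims.
Distance 3: Dijon, Rennes.
Distance 4: Toulouse.
Distance 5: Strasbourg.
Distance 6: Lille — contains Lille.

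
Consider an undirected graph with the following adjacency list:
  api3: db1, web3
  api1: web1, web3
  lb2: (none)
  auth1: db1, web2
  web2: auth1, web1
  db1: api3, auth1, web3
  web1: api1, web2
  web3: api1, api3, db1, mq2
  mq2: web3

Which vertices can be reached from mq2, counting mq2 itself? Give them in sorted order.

Start at mq2.
Its neighbours: web3.
Then their neighbours: api1, api3, db1.
Then next layer: auth1, web1.
Then next layer: web2.
Nothing further is reachable.

api1, api3, auth1, db1, mq2, web1, web2, web3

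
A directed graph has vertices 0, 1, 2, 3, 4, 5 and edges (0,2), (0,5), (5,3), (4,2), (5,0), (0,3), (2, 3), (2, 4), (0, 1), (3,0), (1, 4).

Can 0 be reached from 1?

Explore from 1.
Distance 1: reach 4.
Distance 2: reach 2.
Distance 3: reach 3.
Distance 4: reach 0.
Found 0.

Yes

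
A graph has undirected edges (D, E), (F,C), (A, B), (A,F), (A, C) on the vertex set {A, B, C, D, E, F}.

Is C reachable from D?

Explore from D.
Distance 1: reach E.
The search is exhausted without reaching C; it lies in a different component.

No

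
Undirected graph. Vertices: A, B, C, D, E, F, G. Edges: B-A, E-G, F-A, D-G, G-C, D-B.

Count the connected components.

1

From A: component {A, B, C, D, E, F, G}.
That's 1 component.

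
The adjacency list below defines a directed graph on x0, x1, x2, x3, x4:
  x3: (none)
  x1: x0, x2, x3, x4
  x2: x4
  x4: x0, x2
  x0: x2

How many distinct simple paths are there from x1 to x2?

4

x1→x0→x2
x1→x2
x1→x4→x0→x2
x1→x4→x2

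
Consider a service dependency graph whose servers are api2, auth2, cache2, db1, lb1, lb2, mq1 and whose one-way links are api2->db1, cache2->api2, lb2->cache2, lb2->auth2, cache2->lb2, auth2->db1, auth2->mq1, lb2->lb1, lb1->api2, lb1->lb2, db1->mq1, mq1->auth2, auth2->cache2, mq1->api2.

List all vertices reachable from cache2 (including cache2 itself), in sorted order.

Start at cache2.
Its neighbours: api2, lb2.
Then their neighbours: auth2, db1, lb1.
Then next layer: mq1.
Every vertex is now reached.

api2, auth2, cache2, db1, lb1, lb2, mq1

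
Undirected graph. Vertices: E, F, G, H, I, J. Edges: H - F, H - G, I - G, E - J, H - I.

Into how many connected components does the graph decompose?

From E: component {E, J}.
From F: component {F, G, H, I}.
That's 2 components.

2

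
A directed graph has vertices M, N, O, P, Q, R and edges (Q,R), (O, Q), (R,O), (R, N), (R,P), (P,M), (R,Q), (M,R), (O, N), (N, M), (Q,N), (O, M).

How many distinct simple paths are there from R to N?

R→N
R→O→N
R→O→Q→N
R→Q→N

4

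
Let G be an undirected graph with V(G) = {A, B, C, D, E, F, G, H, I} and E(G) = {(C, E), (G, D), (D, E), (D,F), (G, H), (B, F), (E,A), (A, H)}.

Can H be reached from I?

No

I has no edges, so nothing is reachable from it.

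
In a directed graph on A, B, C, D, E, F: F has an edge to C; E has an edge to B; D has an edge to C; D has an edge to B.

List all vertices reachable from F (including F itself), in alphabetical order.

Start at F.
Its neighbours: C.
Nothing further is reachable.

C, F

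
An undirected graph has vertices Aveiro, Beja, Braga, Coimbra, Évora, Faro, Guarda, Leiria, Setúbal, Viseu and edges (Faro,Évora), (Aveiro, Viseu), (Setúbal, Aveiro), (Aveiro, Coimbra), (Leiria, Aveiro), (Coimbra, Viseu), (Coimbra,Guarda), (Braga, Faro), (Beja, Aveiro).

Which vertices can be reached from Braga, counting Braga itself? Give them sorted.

Braga, Évora, Faro

Start at Braga.
Its neighbours: Faro.
Then their neighbours: Évora.
Nothing further is reachable.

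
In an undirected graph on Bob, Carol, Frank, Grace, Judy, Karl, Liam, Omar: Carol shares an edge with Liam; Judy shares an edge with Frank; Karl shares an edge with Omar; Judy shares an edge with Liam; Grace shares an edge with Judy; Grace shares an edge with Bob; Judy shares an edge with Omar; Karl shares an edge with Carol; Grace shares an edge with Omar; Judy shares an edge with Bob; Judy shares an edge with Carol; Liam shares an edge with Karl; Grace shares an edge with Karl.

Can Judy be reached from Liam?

Explore from Liam.
Distance 1: reach Carol, Judy, Karl.
Found Judy.

Yes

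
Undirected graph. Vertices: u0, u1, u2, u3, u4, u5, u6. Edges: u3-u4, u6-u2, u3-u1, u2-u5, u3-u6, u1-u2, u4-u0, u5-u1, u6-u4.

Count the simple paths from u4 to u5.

8

u4–u3–u1–u2–u5
u4–u3–u1–u5
u4–u3–u6–u2–u1–u5
u4–u3–u6–u2–u5
u4–u6–u2–u1–u5
u4–u6–u2–u5
u4–u6–u3–u1–u2–u5
u4–u6–u3–u1–u5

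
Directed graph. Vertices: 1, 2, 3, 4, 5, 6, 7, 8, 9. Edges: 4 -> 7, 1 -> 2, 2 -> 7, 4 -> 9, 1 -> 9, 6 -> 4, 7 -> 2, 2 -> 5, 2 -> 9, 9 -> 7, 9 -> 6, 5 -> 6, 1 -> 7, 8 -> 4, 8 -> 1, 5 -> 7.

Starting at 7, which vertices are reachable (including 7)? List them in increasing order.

2, 4, 5, 6, 7, 9

Start at 7.
Its neighbours: 2.
Then their neighbours: 5, 9.
Then next layer: 6.
Then next layer: 4.
Nothing further is reachable.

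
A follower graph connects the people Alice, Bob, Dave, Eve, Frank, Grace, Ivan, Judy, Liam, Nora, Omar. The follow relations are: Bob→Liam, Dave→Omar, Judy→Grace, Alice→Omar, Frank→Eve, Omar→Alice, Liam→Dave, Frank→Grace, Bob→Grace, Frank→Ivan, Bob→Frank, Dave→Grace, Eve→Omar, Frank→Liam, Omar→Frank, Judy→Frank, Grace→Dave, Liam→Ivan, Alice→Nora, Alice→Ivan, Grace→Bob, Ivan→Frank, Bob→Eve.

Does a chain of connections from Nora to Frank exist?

No

Nora has no outgoing edges, so nothing is reachable from it.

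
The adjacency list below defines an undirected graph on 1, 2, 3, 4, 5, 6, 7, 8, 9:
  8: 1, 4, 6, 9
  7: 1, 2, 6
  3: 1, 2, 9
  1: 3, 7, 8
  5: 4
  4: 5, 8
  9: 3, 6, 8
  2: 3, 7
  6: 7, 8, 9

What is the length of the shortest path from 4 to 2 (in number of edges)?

Distance 0: 4.
Distance 1: 5, 8.
Distance 2: 1, 6, 9.
Distance 3: 3, 7.
Distance 4: 2 — contains 2.

4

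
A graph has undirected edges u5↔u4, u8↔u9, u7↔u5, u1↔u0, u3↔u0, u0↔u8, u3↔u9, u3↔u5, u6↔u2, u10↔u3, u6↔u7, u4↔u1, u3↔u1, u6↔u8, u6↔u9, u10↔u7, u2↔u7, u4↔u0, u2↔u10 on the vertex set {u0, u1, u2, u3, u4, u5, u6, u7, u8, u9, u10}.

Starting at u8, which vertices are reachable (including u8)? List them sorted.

u0, u1, u2, u3, u4, u5, u6, u7, u8, u9, u10

Start at u8.
Its neighbours: u0, u6, u9.
Then their neighbours: u1, u2, u3, u4, u7.
Then next layer: u5, u10.
Every vertex is now reached.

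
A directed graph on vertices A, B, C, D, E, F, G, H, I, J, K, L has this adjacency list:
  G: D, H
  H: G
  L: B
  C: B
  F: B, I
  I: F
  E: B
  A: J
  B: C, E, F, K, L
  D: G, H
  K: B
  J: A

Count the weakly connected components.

From A: component {A, J}.
From B: component {B, C, E, F, I, K, L}.
From D: component {D, G, H}.
That's 3 components.

3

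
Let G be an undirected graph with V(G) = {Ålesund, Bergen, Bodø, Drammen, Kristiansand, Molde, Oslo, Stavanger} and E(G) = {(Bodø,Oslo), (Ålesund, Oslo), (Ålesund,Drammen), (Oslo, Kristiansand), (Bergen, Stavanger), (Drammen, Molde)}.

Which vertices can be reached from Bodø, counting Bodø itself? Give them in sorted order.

Ålesund, Bodø, Drammen, Kristiansand, Molde, Oslo

Start at Bodø.
Its neighbours: Oslo.
Then their neighbours: Ålesund, Kristiansand.
Then next layer: Drammen.
Then next layer: Molde.
Nothing further is reachable.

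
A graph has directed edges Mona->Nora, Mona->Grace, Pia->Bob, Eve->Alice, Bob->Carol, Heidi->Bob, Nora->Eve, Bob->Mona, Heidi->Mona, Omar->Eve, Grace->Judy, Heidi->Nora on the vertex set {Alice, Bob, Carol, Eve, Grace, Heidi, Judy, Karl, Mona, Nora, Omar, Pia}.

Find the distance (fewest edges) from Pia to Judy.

4

Distance 0: Pia.
Distance 1: Bob.
Distance 2: Carol, Mona.
Distance 3: Grace, Nora.
Distance 4: Eve, Judy — contains Judy.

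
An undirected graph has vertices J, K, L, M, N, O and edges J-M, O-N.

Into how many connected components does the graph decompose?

4

From J: component {J, M}.
From K: component {K}.
From L: component {L}.
From N: component {N, O}.
That's 4 components.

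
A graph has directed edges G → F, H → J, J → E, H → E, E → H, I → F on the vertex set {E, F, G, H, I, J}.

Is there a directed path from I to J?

Explore from I.
Distance 1: reach F.
The search from I is exhausted; no directed path reaches J.

No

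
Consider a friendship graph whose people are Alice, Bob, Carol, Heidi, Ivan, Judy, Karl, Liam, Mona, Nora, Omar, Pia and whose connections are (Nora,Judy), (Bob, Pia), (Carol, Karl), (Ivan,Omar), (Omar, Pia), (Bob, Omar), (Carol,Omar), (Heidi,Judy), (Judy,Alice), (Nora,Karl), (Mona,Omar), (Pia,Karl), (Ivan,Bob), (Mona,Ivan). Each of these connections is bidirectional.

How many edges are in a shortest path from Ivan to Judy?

5

Distance 0: Ivan.
Distance 1: Bob, Mona, Omar.
Distance 2: Carol, Pia.
Distance 3: Karl.
Distance 4: Nora.
Distance 5: Judy — contains Judy.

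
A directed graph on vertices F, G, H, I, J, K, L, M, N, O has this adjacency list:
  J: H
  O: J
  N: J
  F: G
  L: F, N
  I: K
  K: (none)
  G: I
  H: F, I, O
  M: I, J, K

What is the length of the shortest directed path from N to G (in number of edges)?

4

Distance 0: N.
Distance 1: J.
Distance 2: H.
Distance 3: F, I, O.
Distance 4: G, K — contains G.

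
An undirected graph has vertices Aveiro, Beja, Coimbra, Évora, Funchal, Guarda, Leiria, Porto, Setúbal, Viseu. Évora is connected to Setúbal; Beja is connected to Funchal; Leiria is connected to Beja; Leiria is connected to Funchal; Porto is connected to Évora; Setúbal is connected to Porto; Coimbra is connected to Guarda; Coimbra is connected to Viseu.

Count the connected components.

4

From Aveiro: component {Aveiro}.
From Beja: component {Beja, Funchal, Leiria}.
From Coimbra: component {Coimbra, Guarda, Viseu}.
From Évora: component {Évora, Porto, Setúbal}.
That's 4 components.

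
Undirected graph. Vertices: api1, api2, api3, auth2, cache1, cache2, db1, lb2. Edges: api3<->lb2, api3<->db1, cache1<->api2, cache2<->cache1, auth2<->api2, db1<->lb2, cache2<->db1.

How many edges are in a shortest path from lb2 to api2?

Distance 0: lb2.
Distance 1: api3, db1.
Distance 2: cache2.
Distance 3: cache1.
Distance 4: api2 — contains api2.

4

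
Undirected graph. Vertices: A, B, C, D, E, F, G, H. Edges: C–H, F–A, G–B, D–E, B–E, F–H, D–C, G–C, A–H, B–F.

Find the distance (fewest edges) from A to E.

Distance 0: A.
Distance 1: F, H.
Distance 2: B, C.
Distance 3: D, E, G — contains E.

3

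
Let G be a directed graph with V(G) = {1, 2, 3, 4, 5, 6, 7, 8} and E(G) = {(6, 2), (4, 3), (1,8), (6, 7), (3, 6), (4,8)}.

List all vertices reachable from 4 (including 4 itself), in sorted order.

Start at 4.
Its neighbours: 3, 8.
Then their neighbours: 6.
Then next layer: 2, 7.
Nothing further is reachable.

2, 3, 4, 6, 7, 8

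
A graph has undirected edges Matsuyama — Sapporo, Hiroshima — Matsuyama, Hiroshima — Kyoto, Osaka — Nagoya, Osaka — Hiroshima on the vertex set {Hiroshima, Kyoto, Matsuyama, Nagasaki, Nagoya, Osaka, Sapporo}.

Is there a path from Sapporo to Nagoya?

Yes

Explore from Sapporo.
Distance 1: reach Matsuyama.
Distance 2: reach Hiroshima.
Distance 3: reach Kyoto, Osaka.
Distance 4: reach Nagoya.
Found Nagoya.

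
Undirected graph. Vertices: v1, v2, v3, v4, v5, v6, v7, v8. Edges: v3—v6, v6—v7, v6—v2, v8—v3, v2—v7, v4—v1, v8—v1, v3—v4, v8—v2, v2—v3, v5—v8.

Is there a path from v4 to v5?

Explore from v4.
Distance 1: reach v1, v3.
Distance 2: reach v2, v6, v8.
Distance 3: reach v5, v7.
Found v5.

Yes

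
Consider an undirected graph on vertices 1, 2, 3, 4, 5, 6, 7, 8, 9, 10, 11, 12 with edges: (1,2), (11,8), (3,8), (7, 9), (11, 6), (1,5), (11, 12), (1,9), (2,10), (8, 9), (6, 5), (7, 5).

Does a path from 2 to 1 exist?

Explore from 2.
Distance 1: reach 1, 10.
Found 1.

Yes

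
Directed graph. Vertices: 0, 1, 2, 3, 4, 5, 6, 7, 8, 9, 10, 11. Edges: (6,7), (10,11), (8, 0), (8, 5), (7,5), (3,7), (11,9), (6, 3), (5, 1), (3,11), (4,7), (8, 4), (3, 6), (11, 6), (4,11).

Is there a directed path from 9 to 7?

9 has no outgoing edges, so nothing is reachable from it.

No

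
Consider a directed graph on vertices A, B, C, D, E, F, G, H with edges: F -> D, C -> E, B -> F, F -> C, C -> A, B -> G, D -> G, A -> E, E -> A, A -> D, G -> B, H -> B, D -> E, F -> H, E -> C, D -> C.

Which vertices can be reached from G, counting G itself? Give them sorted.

Start at G.
Its neighbours: B.
Then their neighbours: F.
Then next layer: C, D, H.
Then next layer: A, E.
Every vertex is now reached.

A, B, C, D, E, F, G, H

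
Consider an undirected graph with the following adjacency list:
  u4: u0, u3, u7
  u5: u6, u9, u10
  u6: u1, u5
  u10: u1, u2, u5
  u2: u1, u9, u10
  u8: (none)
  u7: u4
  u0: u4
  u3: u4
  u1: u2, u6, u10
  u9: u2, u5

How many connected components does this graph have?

From u0: component {u0, u3, u4, u7}.
From u1: component {u1, u2, u5, u6, u9, u10}.
From u8: component {u8}.
That's 3 components.

3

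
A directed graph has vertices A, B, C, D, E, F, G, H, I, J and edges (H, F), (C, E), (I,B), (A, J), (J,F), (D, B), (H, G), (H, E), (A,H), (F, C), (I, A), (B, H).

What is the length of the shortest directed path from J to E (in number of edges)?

3

Distance 0: J.
Distance 1: F.
Distance 2: C.
Distance 3: E — contains E.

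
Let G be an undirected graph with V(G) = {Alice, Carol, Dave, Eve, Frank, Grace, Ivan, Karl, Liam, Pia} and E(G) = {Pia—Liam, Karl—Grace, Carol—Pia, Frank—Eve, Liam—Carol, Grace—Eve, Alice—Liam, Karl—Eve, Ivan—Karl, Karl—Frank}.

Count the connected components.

3

From Alice: component {Alice, Carol, Liam, Pia}.
From Dave: component {Dave}.
From Eve: component {Eve, Frank, Grace, Ivan, Karl}.
That's 3 components.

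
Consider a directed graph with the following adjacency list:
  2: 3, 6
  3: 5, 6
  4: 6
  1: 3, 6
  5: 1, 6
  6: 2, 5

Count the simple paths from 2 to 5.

3

2→3→5
2→3→6→5
2→6→5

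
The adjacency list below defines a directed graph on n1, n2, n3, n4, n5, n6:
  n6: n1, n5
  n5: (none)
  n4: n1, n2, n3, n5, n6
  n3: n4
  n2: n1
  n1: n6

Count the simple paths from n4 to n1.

3

n4→n1
n4→n2→n1
n4→n6→n1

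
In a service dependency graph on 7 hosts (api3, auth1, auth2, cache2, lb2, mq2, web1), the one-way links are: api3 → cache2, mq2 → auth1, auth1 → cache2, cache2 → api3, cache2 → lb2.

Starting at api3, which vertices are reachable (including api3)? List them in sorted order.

Start at api3.
Its neighbours: cache2.
Then their neighbours: lb2.
Nothing further is reachable.

api3, cache2, lb2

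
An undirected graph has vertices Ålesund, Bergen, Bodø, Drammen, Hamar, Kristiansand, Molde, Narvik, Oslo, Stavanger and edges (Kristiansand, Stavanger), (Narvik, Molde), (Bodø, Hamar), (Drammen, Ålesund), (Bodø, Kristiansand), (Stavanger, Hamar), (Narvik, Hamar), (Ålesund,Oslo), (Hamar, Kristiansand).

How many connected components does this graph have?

From Ålesund: component {Ålesund, Drammen, Oslo}.
From Bergen: component {Bergen}.
From Bodø: component {Bodø, Hamar, Kristiansand, Molde, Narvik, Stavanger}.
That's 3 components.

3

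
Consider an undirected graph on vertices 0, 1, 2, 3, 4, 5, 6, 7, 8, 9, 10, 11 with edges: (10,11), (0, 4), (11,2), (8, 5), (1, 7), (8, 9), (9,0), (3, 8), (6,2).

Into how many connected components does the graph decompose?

From 0: component {0, 3, 4, 5, 8, 9}.
From 1: component {1, 7}.
From 2: component {2, 6, 10, 11}.
That's 3 components.

3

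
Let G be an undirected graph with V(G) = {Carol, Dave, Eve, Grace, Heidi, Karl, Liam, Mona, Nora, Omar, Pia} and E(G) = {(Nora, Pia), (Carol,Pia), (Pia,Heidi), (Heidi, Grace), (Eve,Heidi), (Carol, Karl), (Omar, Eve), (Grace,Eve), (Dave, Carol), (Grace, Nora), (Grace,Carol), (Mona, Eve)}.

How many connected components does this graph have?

2

From Carol: component {Carol, Dave, Eve, Grace, Heidi, Karl, Mona, Nora, Omar, Pia}.
From Liam: component {Liam}.
That's 2 components.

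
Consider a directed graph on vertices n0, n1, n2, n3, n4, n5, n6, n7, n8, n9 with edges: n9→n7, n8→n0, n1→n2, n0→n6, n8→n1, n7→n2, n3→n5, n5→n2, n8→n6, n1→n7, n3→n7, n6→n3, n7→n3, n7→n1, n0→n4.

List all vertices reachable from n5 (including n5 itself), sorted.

n2, n5

Start at n5.
Its neighbours: n2.
Nothing further is reachable.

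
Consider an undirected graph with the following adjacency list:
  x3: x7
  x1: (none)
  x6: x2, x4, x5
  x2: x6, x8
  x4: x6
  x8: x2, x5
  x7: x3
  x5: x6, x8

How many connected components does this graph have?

3

From x1: component {x1}.
From x2: component {x2, x4, x5, x6, x8}.
From x3: component {x3, x7}.
That's 3 components.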